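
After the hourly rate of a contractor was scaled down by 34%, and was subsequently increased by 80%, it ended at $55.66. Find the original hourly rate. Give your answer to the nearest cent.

$46.85

Undoing the 80% increase: $55.66 ÷ 1.8 ≈ $30.922222.
Undoing the 34% decrease: $30.922222 ÷ 0.66 ≈ $46.85.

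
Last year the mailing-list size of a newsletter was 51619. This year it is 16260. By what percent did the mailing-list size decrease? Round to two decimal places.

68.50%

Change: 16260 − 51619 = -35359.
Relative to the original: -35359 ÷ 51619 ≈ -68.50%.
So the mailing-list size decreased by 68.50%.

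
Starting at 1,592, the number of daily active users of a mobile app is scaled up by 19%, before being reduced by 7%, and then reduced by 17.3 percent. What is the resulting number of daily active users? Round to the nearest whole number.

Each change multiplies by a factor: 1.19 × 0.93 × 0.827 = 0.9152409.
1,592 × 0.9152409 = 1457.0635128 ≈ 1,457.

1,457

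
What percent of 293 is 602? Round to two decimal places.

205.46%

602 ÷ 293 ≈ 205.46%.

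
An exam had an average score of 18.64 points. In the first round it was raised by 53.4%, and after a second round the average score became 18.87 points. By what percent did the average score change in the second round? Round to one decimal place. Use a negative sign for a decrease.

-34.0%

After the first round: 18.64 × 1.534 = 28.59376.
Second-round multiplier: 18.87 ÷ 28.59376 ≈ 0.65993.
That is a change of -34.0%.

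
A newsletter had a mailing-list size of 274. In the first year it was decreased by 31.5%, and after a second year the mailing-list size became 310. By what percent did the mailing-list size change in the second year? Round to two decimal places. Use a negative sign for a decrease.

After the first year: 274 × 0.685 = 187.69.
Second-year multiplier: 310 ÷ 187.69 ≈ 1.65166.
That is a change of 65.17%.

65.17%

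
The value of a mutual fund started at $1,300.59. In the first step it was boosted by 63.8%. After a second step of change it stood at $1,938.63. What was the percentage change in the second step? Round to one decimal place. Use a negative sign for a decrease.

-9.0%

After the first step: $1,300.59 × 1.638 = $2130.36642.
Second-step multiplier: $1,938.63 ÷ $2130.36642 ≈ 0.91.
That is a change of -9.0%.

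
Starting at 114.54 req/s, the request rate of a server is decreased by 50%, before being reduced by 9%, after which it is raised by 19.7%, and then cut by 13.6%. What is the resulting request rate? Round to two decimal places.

53.90 req/s

Each change multiplies by a factor: 0.5 × 0.91 × 1.197 × 0.864 = 0.47056464.
114.54 × 0.47056464 = 53.8984738656 ≈ 53.90.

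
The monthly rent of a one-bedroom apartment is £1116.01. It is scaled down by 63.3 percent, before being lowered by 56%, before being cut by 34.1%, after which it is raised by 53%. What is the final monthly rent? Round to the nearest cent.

Each change multiplies by a factor: 0.367 × 0.44 × 0.659 × 1.53 = 0.1628154396.
£1116.01 × 0.1628154396 = £181.703658747996 ≈ £181.70.

£181.70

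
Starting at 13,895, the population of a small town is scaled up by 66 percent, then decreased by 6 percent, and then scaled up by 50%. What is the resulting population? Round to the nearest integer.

66% increase: 13,895 × 1.66 = 23065.7.
Apply the 6% decrease: 23065.7 × 0.94 = 21681.758.
After the 50% increase: 21681.758 × 1.5 = 32522.637 ≈ 32,523.

32,523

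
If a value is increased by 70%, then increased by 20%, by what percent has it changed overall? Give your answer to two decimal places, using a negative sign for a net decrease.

104.00%

A 70% increase multiplies by 1.7.
Then a 20% increase: 1.7 × 1.2 = 2.04.
Overall factor 2.04, i.e. 104.00%.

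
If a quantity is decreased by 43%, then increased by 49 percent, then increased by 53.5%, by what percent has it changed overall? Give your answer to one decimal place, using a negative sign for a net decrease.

A 43% decrease multiplies by 0.57.
Then a 49% increase: 0.57 × 1.49 = 0.8493.
Then a 53.5% increase: 0.8493 × 1.535 = 1.3036755.
Overall factor 1.3036755, i.e. 30.4%.

30.4%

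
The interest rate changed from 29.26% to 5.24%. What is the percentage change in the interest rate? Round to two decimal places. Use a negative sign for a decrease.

-82.09%

The change is 5.24 − 29.26 = -24.02 percentage points.
Relative to the original 29.26%, that is -24.02 ÷ 29.26 ≈ -82.09%.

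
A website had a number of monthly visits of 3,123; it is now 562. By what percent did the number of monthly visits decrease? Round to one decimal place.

Change: 562 − 3,123 = -2,561.
Relative to the original: -2,561 ÷ 3,123 ≈ -82.0%.
So the number of monthly visits decreased by 82.0%.

82.0%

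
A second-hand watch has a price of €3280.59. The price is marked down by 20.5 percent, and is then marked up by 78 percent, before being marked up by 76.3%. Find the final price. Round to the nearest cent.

Each change multiplies by a factor: 0.795 × 1.78 × 1.763 = 2.4948213.
€3280.59 × 2.4948213 = €8184.485808567 ≈ €8184.49.

€8184.49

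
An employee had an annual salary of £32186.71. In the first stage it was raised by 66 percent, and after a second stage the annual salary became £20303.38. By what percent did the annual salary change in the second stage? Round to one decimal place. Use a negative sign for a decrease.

-62.0%

After the first stage: £32186.71 × 1.66 = £53429.9386.
Second-stage multiplier: £20303.38 ÷ £53429.9386 ≈ 0.38.
That is a change of -62.0%.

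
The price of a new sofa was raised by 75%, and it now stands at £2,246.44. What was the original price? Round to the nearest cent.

The overall multiplier applied was 1.75.
So the original price was £2,246.44 ÷ 1.75 = £1,283.68.

£1,283.68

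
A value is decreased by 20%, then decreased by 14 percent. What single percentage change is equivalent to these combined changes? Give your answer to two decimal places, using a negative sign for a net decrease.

-31.20%

A 20% decrease multiplies by 0.8.
Then a 14% decrease: 0.8 × 0.86 = 0.688.
Overall factor 0.688, i.e. -31.20%.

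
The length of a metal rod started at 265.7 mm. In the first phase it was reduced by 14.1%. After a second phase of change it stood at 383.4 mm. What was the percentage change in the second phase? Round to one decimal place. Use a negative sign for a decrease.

68.0%

After the first phase: 265.7 × 0.859 = 228.2363.
Second-phase multiplier: 383.4 ÷ 228.2363 ≈ 1.67984.
That is a change of 68.0%.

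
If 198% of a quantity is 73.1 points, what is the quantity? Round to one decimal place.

73.1 points ÷ 1.98 ≈ 36.9 points.

36.9 points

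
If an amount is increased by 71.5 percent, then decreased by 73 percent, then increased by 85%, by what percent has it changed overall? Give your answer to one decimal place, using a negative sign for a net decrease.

The combined multiplier is 1.715 × 0.27 × 1.85 = 0.8566425.
That corresponds to a decrease of 14.3%.

-14.3%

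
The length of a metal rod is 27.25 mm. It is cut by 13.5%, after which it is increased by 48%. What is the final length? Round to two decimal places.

13.5% decrease: 27.25 × 0.865 = 23.57125.
After the 48% increase: 23.57125 × 1.48 = 34.88545 ≈ 34.89.

34.89 mm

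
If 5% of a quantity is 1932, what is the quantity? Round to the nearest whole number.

38640

1932 ÷ 0.05 = 38640.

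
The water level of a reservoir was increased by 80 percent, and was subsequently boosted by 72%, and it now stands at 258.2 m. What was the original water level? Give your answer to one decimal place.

Undoing the 72% increase: 258.2 ÷ 1.72 ≈ 150.116279.
Undoing the 80% increase: 150.116279 ÷ 1.8 ≈ 83.4 m.

83.4 m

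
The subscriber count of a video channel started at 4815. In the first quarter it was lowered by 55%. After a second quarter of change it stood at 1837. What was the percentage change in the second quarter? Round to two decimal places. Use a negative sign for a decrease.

-15.22%

After the first quarter: 4815 × 0.45 = 2166.75.
Second-quarter multiplier: 1837 ÷ 2166.75 ≈ 0.847814.
That is a change of -15.22%.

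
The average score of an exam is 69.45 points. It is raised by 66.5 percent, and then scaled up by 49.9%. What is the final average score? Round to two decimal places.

Apply the 66.5% increase: 69.45 × 1.665 = 115.63425.
Apply the 49.9% increase: 115.63425 × 1.499 = 173.33574075 ≈ 173.34.

173.34 points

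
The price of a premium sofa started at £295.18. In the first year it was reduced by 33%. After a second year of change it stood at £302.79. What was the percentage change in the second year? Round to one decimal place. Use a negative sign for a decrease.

After the first year: £295.18 × 0.67 = £197.7706.
Second-year multiplier: £302.79 ÷ £197.7706 ≈ 1.53102.
That is a change of 53.1%.

53.1%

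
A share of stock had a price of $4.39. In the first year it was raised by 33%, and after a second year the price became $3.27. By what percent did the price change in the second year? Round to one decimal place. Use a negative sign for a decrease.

-44.0%

After the first year: $4.39 × 1.33 = $5.8387.
Second-year multiplier: $3.27 ÷ $5.8387 ≈ 0.56006.
That is a change of -44.0%.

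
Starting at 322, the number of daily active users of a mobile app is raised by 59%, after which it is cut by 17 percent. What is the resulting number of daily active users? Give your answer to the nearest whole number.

425

59% increase: 322 × 1.59 = 511.98.
17% decrease: 511.98 × 0.83 = 424.9434 ≈ 425.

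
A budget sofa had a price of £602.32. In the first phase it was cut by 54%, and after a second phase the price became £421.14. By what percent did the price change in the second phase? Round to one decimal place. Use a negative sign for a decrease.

52.0%

After the first phase: £602.32 × 0.46 = £277.0672.
Second-phase multiplier: £421.14 ÷ £277.0672 ≈ 1.51999.
That is a change of 52.0%.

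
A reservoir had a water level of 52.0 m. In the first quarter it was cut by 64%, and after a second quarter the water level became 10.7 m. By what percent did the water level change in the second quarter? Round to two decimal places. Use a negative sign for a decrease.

-42.84%

After the first quarter: 52.0 × 0.36 = 18.72.
Second-quarter multiplier: 10.7 ÷ 18.72 ≈ 0.571581.
That is a change of -42.84%.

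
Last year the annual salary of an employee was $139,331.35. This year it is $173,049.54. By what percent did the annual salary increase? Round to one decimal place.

Change: $173,049.54 − $139,331.35 = $33,718.19.
Relative to the original: $33,718.19 ÷ $139,331.35 ≈ 24.2%.
So the annual salary increased by 24.2%.

24.2%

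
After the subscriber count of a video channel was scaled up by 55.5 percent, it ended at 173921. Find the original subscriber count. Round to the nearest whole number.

111846

The overall multiplier applied was 1.555.
So the original subscriber count was 173921 ÷ 1.555 ≈ 111846.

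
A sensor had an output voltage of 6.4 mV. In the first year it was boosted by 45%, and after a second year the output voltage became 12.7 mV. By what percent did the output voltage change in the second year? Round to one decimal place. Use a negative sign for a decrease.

36.9%

After the first year: 6.4 × 1.45 = 9.28.
Second-year multiplier: 12.7 ÷ 9.28 ≈ 1.36853.
That is a change of 36.9%.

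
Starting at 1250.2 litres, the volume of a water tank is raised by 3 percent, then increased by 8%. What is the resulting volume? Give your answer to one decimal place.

1390.7 litres

3% increase: 1250.2 × 1.03 = 1287.706.
8% increase: 1287.706 × 1.08 = 1390.72248 ≈ 1390.7.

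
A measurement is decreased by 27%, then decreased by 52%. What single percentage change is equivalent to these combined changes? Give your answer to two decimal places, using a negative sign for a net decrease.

The combined multiplier is 0.73 × 0.48 = 0.3504.
That corresponds to a decrease of 64.96%.

-64.96%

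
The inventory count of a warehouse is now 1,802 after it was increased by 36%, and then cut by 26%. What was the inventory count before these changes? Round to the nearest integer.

1,791

The overall multiplier applied was 1.36 × 0.74 = 1.0064.
So the original inventory count was 1,802 ÷ 1.0064 ≈ 1,791.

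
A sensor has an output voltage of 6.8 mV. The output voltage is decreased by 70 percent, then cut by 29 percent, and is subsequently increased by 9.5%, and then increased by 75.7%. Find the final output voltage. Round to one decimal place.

2.8 mV

Apply the 70% decrease: 6.8 × 0.3 = 2.04.
Apply the 29% decrease: 2.04 × 0.71 = 1.4484.
9.5% increase: 1.4484 × 1.095 = 1.585998.
After the 75.7% increase: 1.585998 × 1.757 = 2.786598486 ≈ 2.8.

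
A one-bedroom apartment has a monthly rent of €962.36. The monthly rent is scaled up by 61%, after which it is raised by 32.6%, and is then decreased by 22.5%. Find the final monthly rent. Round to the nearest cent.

€1592.24

After the 61% increase: €962.36 × 1.61 = €1549.3996.
Apply the 32.6% increase: €1549.3996 × 1.326 = €2054.5038696.
Apply the 22.5% decrease: €2054.5038696 × 0.775 = €1592.24049894 ≈ €1592.24.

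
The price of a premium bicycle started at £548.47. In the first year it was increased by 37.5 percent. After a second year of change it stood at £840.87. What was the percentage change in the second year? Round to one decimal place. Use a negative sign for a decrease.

After the first year: £548.47 × 1.375 = £754.14625.
Second-year multiplier: £840.87 ÷ £754.14625 ≈ 1.115.
That is a change of 11.5%.

11.5%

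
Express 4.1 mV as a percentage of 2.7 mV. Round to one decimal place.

4.1 mV ÷ 2.7 mV ≈ 151.9%.

151.9%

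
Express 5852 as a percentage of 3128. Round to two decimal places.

187.08%

5852 ÷ 3128 ≈ 187.08%.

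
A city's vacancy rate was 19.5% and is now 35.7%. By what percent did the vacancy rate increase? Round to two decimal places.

The change is 35.7 − 19.5 = 16.2 percentage points.
Relative to the original 19.5%, that is 16.2 ÷ 19.5 ≈ 83.08%.
So the vacancy rate rose by 83.08%.

83.08%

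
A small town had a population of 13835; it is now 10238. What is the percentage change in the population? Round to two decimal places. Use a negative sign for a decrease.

-26.00%

Change: 10238 − 13835 = -3597.
Relative to the original: -3597 ÷ 13835 ≈ -26.00%.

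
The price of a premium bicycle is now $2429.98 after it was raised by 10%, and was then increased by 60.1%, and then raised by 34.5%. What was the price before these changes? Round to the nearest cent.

$1025.88

Undoing the 34.5% increase: $2429.98 ÷ 1.345 ≈ $1806.67658.
Undoing the 60.1% increase: $1806.67658 ÷ 1.601 ≈ $1128.46757.
Undoing the 10% increase: $1128.46757 ÷ 1.1 ≈ $1025.88.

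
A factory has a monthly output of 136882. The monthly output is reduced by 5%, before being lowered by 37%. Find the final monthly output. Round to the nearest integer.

81924

5% decrease: 136882 × 0.95 = 130037.9.
37% decrease: 130037.9 × 0.63 = 81923.877 ≈ 81924.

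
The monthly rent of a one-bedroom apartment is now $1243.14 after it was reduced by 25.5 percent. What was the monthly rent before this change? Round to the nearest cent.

The overall multiplier applied was 0.745.
So the original monthly rent was $1243.14 ÷ 0.745 ≈ $1668.64.

$1668.64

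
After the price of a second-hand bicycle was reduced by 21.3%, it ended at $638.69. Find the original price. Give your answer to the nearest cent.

$811.55

The overall multiplier applied was 0.787.
So the original price was $638.69 ÷ 0.787 ≈ $811.55.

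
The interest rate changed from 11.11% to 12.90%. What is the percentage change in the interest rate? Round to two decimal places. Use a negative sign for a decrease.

The change is 12.90 − 11.11 = 1.79 percentage points.
Relative to the original 11.11%, that is 1.79 ÷ 11.11 ≈ 16.11%.

16.11%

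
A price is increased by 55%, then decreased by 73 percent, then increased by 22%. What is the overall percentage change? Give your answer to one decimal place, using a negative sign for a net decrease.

-48.9%

A 55% increase multiplies by 1.55.
Then a 73% decrease: 1.55 × 0.27 = 0.4185.
Then a 22% increase: 0.4185 × 1.22 = 0.51057.
Overall factor 0.51057, i.e. -48.9%.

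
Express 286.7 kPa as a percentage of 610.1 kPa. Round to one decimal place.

286.7 kPa ÷ 610.1 kPa ≈ 47.0%.

47.0%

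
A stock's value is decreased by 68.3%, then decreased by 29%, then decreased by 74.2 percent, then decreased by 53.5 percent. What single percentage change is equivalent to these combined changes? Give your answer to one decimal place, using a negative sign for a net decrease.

-97.3%

A 68.3% decrease multiplies by 0.317.
Then a 29% decrease: 0.317 × 0.71 = 0.22507.
Then a 74.2% decrease: 0.22507 × 0.258 = 0.05806806.
Then a 53.5% decrease: 0.05806806 × 0.465 = 0.0270016479.
Overall factor 0.0270016479, i.e. -97.3%.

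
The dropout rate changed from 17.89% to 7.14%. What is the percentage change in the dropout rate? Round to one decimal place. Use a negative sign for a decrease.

-60.1%

The change is 7.14 − 17.89 = -10.75 percentage points.
Relative to the original 17.89%, that is -10.75 ÷ 17.89 ≈ -60.1%.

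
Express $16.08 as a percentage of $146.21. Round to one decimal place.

$16.08 ÷ $146.21 ≈ 11.0%.

11.0%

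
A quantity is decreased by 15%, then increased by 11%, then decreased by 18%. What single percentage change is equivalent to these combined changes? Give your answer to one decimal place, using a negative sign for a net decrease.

A 15% decrease multiplies by 0.85.
Then an 11% increase: 0.85 × 1.11 = 0.9435.
Then an 18% decrease: 0.9435 × 0.82 = 0.77367.
Overall factor 0.77367, i.e. -22.6%.

-22.6%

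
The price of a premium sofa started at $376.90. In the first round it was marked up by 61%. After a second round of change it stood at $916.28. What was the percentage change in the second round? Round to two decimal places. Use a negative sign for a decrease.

51.00%

After the first round: $376.90 × 1.61 = $606.809.
Second-round multiplier: $916.28 ÷ $606.809 ≈ 1.509997.
That is a change of 51.00%.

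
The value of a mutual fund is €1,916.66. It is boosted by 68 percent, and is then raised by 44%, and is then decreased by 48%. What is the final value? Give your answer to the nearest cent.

After the 68% increase: €1,916.66 × 1.68 = €3219.9888.
After the 44% increase: €3219.9888 × 1.44 = €4636.783872.
After the 48% decrease: €4636.783872 × 0.52 = €2411.12761344 ≈ €2,411.13.

€2,411.13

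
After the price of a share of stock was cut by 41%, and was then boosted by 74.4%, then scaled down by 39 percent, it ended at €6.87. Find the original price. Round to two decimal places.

Undoing the 39% decrease: €6.87 ÷ 0.61 ≈ €11.262295.
Undoing the 74.4% increase: €11.262295 ÷ 1.744 ≈ €6.457738.
Undoing the 41% decrease: €6.457738 ÷ 0.59 ≈ €10.95.

€10.95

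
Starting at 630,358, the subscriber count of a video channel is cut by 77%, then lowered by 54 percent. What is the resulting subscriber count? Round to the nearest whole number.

Each change multiplies by a factor: 0.23 × 0.46 = 0.1058.
630,358 × 0.1058 = 66691.8764 ≈ 66,692.

66,692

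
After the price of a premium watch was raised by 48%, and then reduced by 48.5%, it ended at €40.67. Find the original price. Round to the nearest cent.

The overall multiplier applied was 1.48 × 0.515 = 0.7622.
So the original price was €40.67 ÷ 0.7622 ≈ €53.36.

€53.36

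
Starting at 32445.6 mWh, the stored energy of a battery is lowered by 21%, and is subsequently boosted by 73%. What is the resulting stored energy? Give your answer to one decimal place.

44343.4 mWh

21% decrease: 32445.6 × 0.79 = 25632.024.
After the 73% increase: 25632.024 × 1.73 = 44343.40152 ≈ 44343.4.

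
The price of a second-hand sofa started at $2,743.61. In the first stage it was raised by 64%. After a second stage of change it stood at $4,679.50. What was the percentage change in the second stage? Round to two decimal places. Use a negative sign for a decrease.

After the first stage: $2,743.61 × 1.64 = $4499.5204.
Second-stage multiplier: $4,679.50 ÷ $4499.5204 ≈ 1.04.
That is a change of 4.00%.

4.00%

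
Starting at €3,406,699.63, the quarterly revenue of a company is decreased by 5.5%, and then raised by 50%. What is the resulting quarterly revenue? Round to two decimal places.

€4,828,996.73

Apply the 5.5% decrease: €3,406,699.63 × 0.945 = €3219331.15035.
After the 50% increase: €3219331.15035 × 1.5 = €4828996.725525 ≈ €4,828,996.73.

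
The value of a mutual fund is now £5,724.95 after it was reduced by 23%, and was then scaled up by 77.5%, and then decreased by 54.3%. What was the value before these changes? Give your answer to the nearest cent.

£9,165.72

Undoing the 54.3% decrease: £5,724.95 ÷ 0.457 ≈ £12527.242888.
Undoing the 77.5% increase: £12527.242888 ÷ 1.775 ≈ £7057.601627.
Undoing the 23% decrease: £7057.601627 ÷ 0.77 ≈ £9,165.72.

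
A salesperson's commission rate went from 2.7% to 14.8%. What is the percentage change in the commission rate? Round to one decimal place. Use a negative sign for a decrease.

The change is 14.8 − 2.7 = 12.1 percentage points.
Relative to the original 2.7%, that is 12.1 ÷ 2.7 ≈ 448.1%.

448.1%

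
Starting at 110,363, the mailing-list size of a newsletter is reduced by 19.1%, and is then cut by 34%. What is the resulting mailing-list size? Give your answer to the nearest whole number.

Apply the 19.1% decrease: 110,363 × 0.809 = 89283.667.
After the 34% decrease: 89283.667 × 0.66 = 58927.22022 ≈ 58,927.

58,927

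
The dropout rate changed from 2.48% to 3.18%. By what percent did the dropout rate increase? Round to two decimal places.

28.23%

The change is 3.18 − 2.48 = 0.70 percentage points.
Relative to the original 2.48%, that is 0.70 ÷ 2.48 ≈ 28.23%.
So the dropout rate rose by 28.23%.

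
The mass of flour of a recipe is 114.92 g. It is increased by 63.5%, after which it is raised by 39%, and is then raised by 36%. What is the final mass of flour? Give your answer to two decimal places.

Each change multiplies by a factor: 1.635 × 1.39 × 1.36 = 3.090804.
114.92 × 3.090804 = 355.19519568 ≈ 355.20.

355.20 g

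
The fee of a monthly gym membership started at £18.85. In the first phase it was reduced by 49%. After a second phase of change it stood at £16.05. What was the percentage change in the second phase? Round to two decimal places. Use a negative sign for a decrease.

After the first phase: £18.85 × 0.51 = £9.6135.
Second-phase multiplier: £16.05 ÷ £9.6135 ≈ 1.669527.
That is a change of 66.95%.

66.95%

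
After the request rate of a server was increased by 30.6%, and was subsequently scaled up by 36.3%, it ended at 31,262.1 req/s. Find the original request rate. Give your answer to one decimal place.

The overall multiplier applied was 1.306 × 1.363 = 1.780078.
So the original request rate was 31,262.1 ÷ 1.780078 ≈ 17,562.2 req/s.

17,562.2 req/s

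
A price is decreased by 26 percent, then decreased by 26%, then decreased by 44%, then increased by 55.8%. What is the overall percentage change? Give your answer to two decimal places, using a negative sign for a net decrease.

The combined multiplier is 0.74 × 0.74 × 0.56 × 1.558 = 0.477770048.
That corresponds to a decrease of 52.22%.

-52.22%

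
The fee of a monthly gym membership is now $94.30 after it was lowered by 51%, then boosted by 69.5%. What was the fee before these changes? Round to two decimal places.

The overall multiplier applied was 0.49 × 1.695 = 0.83055.
So the original fee was $94.30 ÷ 0.83055 ≈ $113.54.

$113.54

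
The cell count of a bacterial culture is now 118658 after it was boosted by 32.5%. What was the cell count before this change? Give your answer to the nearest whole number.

The overall multiplier applied was 1.325.
So the original cell count was 118658 ÷ 1.325 ≈ 89553.

89553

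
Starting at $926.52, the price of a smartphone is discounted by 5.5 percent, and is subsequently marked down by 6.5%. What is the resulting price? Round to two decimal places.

Each change multiplies by a factor: 0.945 × 0.935 = 0.883575.
$926.52 × 0.883575 = $818.649909 ≈ $818.65.

$818.65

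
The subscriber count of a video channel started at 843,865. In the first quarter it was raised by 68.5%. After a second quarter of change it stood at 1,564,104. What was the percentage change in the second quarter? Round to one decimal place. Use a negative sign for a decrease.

After the first quarter: 843,865 × 1.685 = 1421912.525.
Second-quarter multiplier: 1,564,104 ÷ 1421912.525 ≈ 1.1.
That is a change of 10.0%.

10.0%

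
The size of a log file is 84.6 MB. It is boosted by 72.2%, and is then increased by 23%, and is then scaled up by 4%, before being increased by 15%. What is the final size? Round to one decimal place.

Each change multiplies by a factor: 1.722 × 1.23 × 1.04 × 1.15 = 2.53319976.
84.6 × 2.53319976 = 214.308699696 ≈ 214.3.

214.3 MB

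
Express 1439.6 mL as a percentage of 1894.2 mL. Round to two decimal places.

1439.6 mL ÷ 1894.2 mL ≈ 76.00%.

76.00%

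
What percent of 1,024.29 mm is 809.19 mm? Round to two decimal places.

809.19 mm ÷ 1,024.29 mm ≈ 79.00%.

79.00%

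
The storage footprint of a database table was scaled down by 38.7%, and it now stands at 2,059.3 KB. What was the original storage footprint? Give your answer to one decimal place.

3,359.4 KB

The overall multiplier applied was 0.613.
So the original storage footprint was 2,059.3 ÷ 0.613 ≈ 3,359.4 KB.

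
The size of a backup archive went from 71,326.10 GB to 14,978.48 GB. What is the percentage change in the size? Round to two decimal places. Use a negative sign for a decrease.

Change: 14,978.48 − 71,326.10 = -56,347.62.
Relative to the original: -56,347.62 ÷ 71,326.10 ≈ -79.00%.

-79.00%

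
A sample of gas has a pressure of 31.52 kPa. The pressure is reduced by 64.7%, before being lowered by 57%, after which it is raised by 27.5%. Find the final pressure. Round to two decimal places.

6.10 kPa

Each change multiplies by a factor: 0.353 × 0.43 × 1.275 = 0.19353225.
31.52 × 0.19353225 = 6.10013652 ≈ 6.10.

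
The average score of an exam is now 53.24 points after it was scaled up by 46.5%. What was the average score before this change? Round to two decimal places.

The overall multiplier applied was 1.465.
So the original average score was 53.24 ÷ 1.465 ≈ 36.34 points.

36.34 points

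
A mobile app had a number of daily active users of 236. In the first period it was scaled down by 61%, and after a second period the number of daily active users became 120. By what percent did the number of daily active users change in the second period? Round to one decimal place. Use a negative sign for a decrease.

After the first period: 236 × 0.39 = 92.04.
Second-period multiplier: 120 ÷ 92.04 ≈ 1.30378.
That is a change of 30.4%.

30.4%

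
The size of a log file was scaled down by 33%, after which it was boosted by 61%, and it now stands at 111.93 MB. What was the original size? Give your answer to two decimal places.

103.76 MB

Undoing the 61% increase: 111.93 ÷ 1.61 ≈ 69.521739.
Undoing the 33% decrease: 69.521739 ÷ 0.67 ≈ 103.76 MB.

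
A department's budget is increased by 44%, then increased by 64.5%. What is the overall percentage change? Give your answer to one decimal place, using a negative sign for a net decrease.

136.9%

The combined multiplier is 1.44 × 1.645 = 2.3688.
That corresponds to an increase of 136.9%.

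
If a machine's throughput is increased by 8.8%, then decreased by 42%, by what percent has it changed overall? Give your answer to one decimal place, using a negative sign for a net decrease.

An 8.8% increase multiplies by 1.088.
Then a 42% decrease: 1.088 × 0.58 = 0.63104.
Overall factor 0.63104, i.e. -36.9%.

-36.9%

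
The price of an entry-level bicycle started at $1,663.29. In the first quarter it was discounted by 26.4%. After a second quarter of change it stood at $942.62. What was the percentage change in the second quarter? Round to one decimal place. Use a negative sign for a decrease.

After the first quarter: $1,663.29 × 0.736 = $1224.18144.
Second-quarter multiplier: $942.62 ÷ $1224.18144 ≈ 0.77.
That is a change of -23.0%.

-23.0%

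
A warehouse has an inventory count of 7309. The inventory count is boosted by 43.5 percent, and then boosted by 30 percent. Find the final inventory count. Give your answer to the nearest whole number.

After the 43.5% increase: 7309 × 1.435 = 10488.415.
Apply the 30% increase: 10488.415 × 1.3 = 13634.9395 ≈ 13635.

13635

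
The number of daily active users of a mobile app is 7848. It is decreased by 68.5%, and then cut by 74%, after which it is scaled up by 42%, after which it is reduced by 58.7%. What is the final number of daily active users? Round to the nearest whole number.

377

Each change multiplies by a factor: 0.315 × 0.26 × 1.42 × 0.413 = 0.048031074.
7848 × 0.048031074 = 376.947868752 ≈ 377.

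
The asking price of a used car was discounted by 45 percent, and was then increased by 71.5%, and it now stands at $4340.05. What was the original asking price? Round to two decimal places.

Undoing the 71.5% increase: $4340.05 ÷ 1.715 ≈ $2530.641399.
Undoing the 45% decrease: $2530.641399 ÷ 0.55 ≈ $4601.17.

$4601.17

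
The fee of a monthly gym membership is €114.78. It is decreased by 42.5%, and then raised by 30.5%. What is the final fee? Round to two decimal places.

Apply the 42.5% decrease: €114.78 × 0.575 = €65.9985.
Apply the 30.5% increase: €65.9985 × 1.305 = €86.1280425 ≈ €86.13.

€86.13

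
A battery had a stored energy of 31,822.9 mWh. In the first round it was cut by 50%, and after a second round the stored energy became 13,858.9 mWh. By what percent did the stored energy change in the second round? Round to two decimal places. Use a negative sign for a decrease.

After the first round: 31,822.9 × 0.5 = 15911.45.
Second-round multiplier: 13,858.9 ÷ 15911.45 ≈ 0.871002.
That is a change of -12.90%.

-12.90%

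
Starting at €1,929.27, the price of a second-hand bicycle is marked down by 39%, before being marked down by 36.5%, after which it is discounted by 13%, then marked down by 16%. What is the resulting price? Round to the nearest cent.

Apply the 39% decrease: €1,929.27 × 0.61 = €1176.8547.
After the 36.5% decrease: €1176.8547 × 0.635 = €747.3027345.
After the 13% decrease: €747.3027345 × 0.87 = €650.153379015.
Apply the 16% decrease: €650.153379015 × 0.84 = €546.1288383726 ≈ €546.13.

€546.13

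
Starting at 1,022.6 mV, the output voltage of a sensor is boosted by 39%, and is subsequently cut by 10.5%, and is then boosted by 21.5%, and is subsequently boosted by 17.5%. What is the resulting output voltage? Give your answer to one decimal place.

1,816.2 mV

Each change multiplies by a factor: 1.39 × 0.895 × 1.215 × 1.175 = 1.77603688125.
1,022.6 × 1.77603688125 = 1816.17531476625 ≈ 1,816.2.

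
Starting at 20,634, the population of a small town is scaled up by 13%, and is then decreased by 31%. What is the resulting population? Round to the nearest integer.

13% increase: 20,634 × 1.13 = 23316.42.
After the 31% decrease: 23316.42 × 0.69 = 16088.3298 ≈ 16,088.

16,088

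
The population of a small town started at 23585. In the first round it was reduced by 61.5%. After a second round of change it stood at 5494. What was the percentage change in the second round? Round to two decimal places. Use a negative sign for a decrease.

After the first round: 23585 × 0.385 = 9080.225.
Second-round multiplier: 5494 ÷ 9080.225 ≈ 0.605051.
That is a change of -39.49%.

-39.49%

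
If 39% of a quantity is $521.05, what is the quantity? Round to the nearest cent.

$1,336.03

$521.05 ÷ 0.39 ≈ $1,336.03.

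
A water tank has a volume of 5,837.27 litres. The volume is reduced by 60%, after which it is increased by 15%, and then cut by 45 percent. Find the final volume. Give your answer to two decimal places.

1,476.83 litres

60% decrease: 5,837.27 × 0.4 = 2334.908.
After the 15% increase: 2334.908 × 1.15 = 2685.1442.
45% decrease: 2685.1442 × 0.55 = 1476.82931 ≈ 1,476.83.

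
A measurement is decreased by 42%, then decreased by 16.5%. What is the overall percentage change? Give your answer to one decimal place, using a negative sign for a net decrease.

-51.6%

A 42% decrease multiplies by 0.58.
Then a 16.5% decrease: 0.58 × 0.835 = 0.4843.
Overall factor 0.4843, i.e. -51.6%.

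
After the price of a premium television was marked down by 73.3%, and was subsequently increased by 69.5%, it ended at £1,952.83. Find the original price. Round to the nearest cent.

£4,315.03

The overall multiplier applied was 0.267 × 1.695 = 0.452565.
So the original price was £1,952.83 ÷ 0.452565 ≈ £4,315.03.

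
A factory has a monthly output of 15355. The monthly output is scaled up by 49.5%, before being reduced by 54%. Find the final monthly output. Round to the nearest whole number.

10560

Apply the 49.5% increase: 15355 × 1.495 = 22955.725.
54% decrease: 22955.725 × 0.46 = 10559.6335 ≈ 10560.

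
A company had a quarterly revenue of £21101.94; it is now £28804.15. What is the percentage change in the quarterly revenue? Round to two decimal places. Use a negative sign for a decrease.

36.50%

Change: £28804.15 − £21101.94 = £7702.21.
Relative to the original: £7702.21 ÷ £21101.94 ≈ 36.50%.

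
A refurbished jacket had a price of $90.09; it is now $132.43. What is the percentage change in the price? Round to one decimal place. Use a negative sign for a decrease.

47.0%

Change: $132.43 − $90.09 = $42.34.
Relative to the original: $42.34 ÷ $90.09 ≈ 47.0%.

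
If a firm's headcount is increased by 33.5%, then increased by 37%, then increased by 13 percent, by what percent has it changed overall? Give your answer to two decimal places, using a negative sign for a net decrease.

The combined multiplier is 1.335 × 1.37 × 1.13 = 2.0667135.
That corresponds to an increase of 106.67%.

106.67%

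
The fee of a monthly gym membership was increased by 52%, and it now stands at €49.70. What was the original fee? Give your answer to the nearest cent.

€32.70

The overall multiplier applied was 1.52.
So the original fee was €49.70 ÷ 1.52 ≈ €32.70.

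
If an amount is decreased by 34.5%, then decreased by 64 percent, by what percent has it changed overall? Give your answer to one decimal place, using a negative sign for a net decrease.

-76.4%

A 34.5% decrease multiplies by 0.655.
Then a 64% decrease: 0.655 × 0.36 = 0.2358.
Overall factor 0.2358, i.e. -76.4%.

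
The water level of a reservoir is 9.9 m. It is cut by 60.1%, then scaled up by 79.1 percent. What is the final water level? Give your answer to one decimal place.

7.1 m

Each change multiplies by a factor: 0.399 × 1.791 = 0.714609.
9.9 × 0.714609 = 7.0746291 ≈ 7.1.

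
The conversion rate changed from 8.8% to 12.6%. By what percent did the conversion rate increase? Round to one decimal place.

The change is 12.6 − 8.8 = 3.8 percentage points.
Relative to the original 8.8%, that is 3.8 ÷ 8.8 ≈ 43.2%.
So the conversion rate rose by 43.2%.

43.2%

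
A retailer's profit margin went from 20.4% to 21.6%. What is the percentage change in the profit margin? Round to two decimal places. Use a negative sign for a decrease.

5.88%

The change is 21.6 − 20.4 = 1.2 percentage points.
Relative to the original 20.4%, that is 1.2 ÷ 20.4 ≈ 5.88%.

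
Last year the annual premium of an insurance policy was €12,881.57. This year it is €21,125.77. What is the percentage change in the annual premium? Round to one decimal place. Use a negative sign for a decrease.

Change: €21,125.77 − €12,881.57 = €8,244.20.
Relative to the original: €8,244.20 ÷ €12,881.57 ≈ 64.0%.

64.0%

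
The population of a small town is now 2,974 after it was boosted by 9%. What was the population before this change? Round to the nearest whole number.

The overall multiplier applied was 1.09.
So the original population was 2,974 ÷ 1.09 ≈ 2,728.

2,728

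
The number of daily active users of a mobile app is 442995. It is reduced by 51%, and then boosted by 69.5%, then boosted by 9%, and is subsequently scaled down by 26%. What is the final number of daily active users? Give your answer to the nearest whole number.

296772

Each change multiplies by a factor: 0.49 × 1.695 × 1.09 × 0.74 = 0.66992163.
442995 × 0.66992163 = 296771.93248185 ≈ 296772.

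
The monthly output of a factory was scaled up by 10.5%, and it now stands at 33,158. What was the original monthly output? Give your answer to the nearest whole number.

30,007

The overall multiplier applied was 1.105.
So the original monthly output was 33,158 ÷ 1.105 ≈ 30,007.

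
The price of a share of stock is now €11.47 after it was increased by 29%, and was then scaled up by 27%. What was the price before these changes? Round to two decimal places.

Undoing the 27% increase: €11.47 ÷ 1.27 ≈ €9.031496.
Undoing the 29% increase: €9.031496 ÷ 1.29 ≈ €7.00.

€7.00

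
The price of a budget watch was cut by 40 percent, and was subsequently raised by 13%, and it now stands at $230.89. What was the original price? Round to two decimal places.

$340.55

Undoing the 13% increase: $230.89 ÷ 1.13 ≈ $204.327434.
Undoing the 40% decrease: $204.327434 ÷ 0.6 ≈ $340.55.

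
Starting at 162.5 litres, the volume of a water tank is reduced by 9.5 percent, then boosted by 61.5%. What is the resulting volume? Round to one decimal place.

237.5 litres

Each change multiplies by a factor: 0.905 × 1.615 = 1.461575.
162.5 × 1.461575 = 237.5059375 ≈ 237.5.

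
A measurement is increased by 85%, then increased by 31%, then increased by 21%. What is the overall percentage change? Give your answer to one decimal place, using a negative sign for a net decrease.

The combined multiplier is 1.85 × 1.31 × 1.21 = 2.932435.
That corresponds to an increase of 193.2%.

193.2%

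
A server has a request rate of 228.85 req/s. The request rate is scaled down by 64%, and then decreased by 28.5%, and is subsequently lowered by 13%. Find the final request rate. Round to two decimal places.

64% decrease: 228.85 × 0.36 = 82.386.
Apply the 28.5% decrease: 82.386 × 0.715 = 58.90599.
13% decrease: 58.90599 × 0.87 = 51.2482113 ≈ 51.25.

51.25 req/s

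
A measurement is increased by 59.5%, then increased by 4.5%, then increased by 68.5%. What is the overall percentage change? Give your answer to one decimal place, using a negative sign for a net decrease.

The combined multiplier is 1.595 × 1.045 × 1.685 = 2.808515875.
That corresponds to an increase of 180.9%.

180.9%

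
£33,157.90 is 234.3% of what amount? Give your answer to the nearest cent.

£14,151.90

£33,157.90 ÷ 2.343 ≈ £14,151.90.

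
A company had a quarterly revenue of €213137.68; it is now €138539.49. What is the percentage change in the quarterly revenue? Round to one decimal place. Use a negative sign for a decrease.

Change: €138539.49 − €213137.68 = -€74598.19.
Relative to the original: -€74598.19 ÷ €213137.68 ≈ -35.0%.

-35.0%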